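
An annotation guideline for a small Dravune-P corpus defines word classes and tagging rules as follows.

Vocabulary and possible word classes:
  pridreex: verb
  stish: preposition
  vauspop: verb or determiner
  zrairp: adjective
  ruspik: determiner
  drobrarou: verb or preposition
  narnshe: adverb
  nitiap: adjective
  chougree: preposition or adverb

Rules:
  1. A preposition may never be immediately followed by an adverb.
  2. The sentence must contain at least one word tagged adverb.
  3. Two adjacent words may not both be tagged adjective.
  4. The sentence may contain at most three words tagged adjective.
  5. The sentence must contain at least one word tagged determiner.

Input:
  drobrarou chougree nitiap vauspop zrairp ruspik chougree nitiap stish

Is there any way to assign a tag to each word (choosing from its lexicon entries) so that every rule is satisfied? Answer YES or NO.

Candidates per position — 1:drobrarou {verb,preposition}; 2:chougree {preposition,adverb}; 3:nitiap {adjective}; 4:vauspop {verb,determiner}; 5:zrairp {adjective}; 6:ruspik {determiner}; 7:chougree {preposition,adverb}; 8:nitiap {adjective}; 9:stish {preposition}.
One satisfying assignment: preposition preposition adjective determiner adjective determiner adverb adjective preposition.
Check: rule 1 holds; rule 2 holds; rule 3 holds; rule 4 holds; rule 5 holds.

YES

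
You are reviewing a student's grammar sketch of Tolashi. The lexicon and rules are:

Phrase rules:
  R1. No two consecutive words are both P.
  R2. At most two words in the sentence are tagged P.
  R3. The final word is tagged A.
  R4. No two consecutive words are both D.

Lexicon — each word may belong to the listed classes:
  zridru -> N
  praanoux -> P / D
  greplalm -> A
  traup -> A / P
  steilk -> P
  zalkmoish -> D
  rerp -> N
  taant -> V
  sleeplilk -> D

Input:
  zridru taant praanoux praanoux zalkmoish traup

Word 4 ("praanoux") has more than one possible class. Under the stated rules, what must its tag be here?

Candidates per position — 1:zridru {N}; 2:taant {V}; 3:praanoux {P,D}; 4:praanoux {P,D}; 5:zalkmoish {D}; 6:traup {A,P}.
Position 4: D is ruled out by rule 4; that leaves P.
Position 6: P is ruled out by rule 3; that leaves A.
Position 3: P is ruled out by rule 1; that leaves D.
The only consistent sequence is: N V D P D A.
Checking: rule 1 ✓; rule 2 ✓; rule 3 ✓; rule 4 ✓.

P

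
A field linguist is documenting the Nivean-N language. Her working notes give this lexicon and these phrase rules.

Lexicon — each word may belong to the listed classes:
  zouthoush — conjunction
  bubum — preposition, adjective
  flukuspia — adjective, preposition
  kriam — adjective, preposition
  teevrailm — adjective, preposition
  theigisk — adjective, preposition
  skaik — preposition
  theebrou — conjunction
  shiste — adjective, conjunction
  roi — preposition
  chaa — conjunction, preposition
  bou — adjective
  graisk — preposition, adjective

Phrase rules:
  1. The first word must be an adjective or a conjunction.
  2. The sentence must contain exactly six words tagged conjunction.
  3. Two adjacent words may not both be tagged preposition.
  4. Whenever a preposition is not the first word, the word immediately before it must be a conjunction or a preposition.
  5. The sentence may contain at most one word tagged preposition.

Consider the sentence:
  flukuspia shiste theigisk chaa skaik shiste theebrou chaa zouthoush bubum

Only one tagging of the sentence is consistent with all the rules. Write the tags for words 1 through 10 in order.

adjective conjunction adjective conjunction preposition conjunction conjunction conjunction conjunction adjective

Candidates per position — 1:flukuspia {adjective,preposition}; 2:shiste {adjective,conjunction}; 3:theigisk {adjective,preposition}; 4:chaa {conjunction,preposition}; 5:skaik {preposition}; 6:shiste {adjective,conjunction}; 7:theebrou {conjunction}; 8:chaa {conjunction,preposition}; 9:zouthoush {conjunction}; 10:bubum {preposition,adjective}.
Word 1 cannot be preposition — rule 1 would then fail for every completion. It is adjective.
Word 2 cannot be adjective — rule 2 would then fail for every completion. It is conjunction.
Word 3 cannot be preposition — rule 5 would then fail for every completion. It is adjective.
Word 4 cannot be preposition — rule 2 would then fail for every completion. It is conjunction.
Word 6 cannot be adjective — rule 2 would then fail for every completion. It is conjunction.
Word 8 cannot be preposition — rule 2 would then fail for every completion. It is conjunction.
Word 10 cannot be preposition — rule 5 would then fail for every completion. It is adjective.
That leaves exactly one tagging: adjective conjunction adjective conjunction preposition conjunction conjunction conjunction conjunction adjective.
Rule-by-rule: rule 1 ✓; rule 2 ✓; rule 3 ✓; rule 4 ✓; rule 5 ✓.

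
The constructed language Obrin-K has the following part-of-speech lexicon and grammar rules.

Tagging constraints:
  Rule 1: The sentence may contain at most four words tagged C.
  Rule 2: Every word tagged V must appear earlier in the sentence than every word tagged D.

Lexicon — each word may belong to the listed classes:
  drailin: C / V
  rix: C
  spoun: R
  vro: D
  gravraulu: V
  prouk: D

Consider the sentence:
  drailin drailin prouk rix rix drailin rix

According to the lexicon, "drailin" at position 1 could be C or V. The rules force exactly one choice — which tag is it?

V

Candidates per position — 1:drailin {C,V}; 2:drailin {C,V}; 3:prouk {D}; 4:rix {C}; 5:rix {C}; 6:drailin {C,V}; 7:rix {C}.
Position 6: tagging it V would leave rule 2 unsatisfiable, so it must be C.
Position 1: tagging it C would leave rule 1 unsatisfiable, so it must be V.
Position 2: tagging it C would leave rule 1 unsatisfiable, so it must be V.
The unique satisfying tagging is: V V D C C C C.
Verifying each rule — rule 1 satisfied; rule 2 satisfied.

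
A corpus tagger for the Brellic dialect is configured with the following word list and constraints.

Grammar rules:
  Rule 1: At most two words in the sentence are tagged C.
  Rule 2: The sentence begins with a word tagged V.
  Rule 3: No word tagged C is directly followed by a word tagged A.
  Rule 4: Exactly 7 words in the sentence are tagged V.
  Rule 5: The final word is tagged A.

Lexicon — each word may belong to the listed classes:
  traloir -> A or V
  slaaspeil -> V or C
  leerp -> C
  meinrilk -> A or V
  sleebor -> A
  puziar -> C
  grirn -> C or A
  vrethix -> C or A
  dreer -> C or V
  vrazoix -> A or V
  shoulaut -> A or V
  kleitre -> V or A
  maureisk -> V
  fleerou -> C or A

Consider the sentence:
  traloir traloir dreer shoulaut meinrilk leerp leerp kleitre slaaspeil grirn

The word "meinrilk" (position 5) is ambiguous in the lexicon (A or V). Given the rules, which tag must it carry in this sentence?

V

Candidates per position — 1:traloir {A,V}; 2:traloir {A,V}; 3:dreer {C,V}; 4:shoulaut {A,V}; 5:meinrilk {A,V}; 6:leerp {C}; 7:leerp {C}; 8:kleitre {V,A}; 9:slaaspeil {V,C}; 10:grirn {C,A}.
At position 1, choosing A makes rule 2 impossible to satisfy; hence V.
At position 2, choosing A makes rule 4 impossible to satisfy; hence V.
At position 3, choosing C makes rule 1 impossible to satisfy; hence V.
At position 4, choosing A makes rule 4 impossible to satisfy; hence V.
At position 5, choosing A makes rule 4 impossible to satisfy; hence V.
At position 8, choosing A makes rule 3 impossible to satisfy; hence V.
At position 9, choosing C makes rule 1 impossible to satisfy; hence V.
At position 10, choosing C makes rule 1 impossible to satisfy; hence A.
So the tagging must be: V V V V V C C V V A.
Rule-by-rule: rule 1 satisfied; rule 2 satisfied; rule 3 satisfied; rule 4 satisfied; rule 5 satisfied.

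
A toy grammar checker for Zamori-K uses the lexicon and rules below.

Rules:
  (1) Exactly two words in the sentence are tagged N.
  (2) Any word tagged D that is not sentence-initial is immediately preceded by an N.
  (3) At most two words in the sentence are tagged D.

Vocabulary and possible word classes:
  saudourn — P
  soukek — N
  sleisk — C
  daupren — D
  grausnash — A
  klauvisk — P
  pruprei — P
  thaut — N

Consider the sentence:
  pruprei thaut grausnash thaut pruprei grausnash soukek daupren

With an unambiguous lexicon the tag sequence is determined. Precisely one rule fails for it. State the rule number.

1

Fixed tagging: P N A N P A N D.
Rule check: R1 ✗, R2 ✓, R3 ✓.
Only rule 1 fails.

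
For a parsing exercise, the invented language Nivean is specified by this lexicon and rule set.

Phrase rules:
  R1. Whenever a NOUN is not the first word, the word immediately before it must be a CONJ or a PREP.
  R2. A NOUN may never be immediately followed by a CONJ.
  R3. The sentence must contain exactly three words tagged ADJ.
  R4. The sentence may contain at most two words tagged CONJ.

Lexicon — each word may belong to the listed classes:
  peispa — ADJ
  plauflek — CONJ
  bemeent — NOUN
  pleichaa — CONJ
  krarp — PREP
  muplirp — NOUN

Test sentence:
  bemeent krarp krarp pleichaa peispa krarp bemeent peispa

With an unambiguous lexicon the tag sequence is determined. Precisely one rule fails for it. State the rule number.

Fixed tagging: NOUN PREP PREP CONJ ADJ PREP NOUN ADJ.
Applying the rules: R1 holds, R2 holds, R3 violated, R4 holds.
Only rule 3 fails.

3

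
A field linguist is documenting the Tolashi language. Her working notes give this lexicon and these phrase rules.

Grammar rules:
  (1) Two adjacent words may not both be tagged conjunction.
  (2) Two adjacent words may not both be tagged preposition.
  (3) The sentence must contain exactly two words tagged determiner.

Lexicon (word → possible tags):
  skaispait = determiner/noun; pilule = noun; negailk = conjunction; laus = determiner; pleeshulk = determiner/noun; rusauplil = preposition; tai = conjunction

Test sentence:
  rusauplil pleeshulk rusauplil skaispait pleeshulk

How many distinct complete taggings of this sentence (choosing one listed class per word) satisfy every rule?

Candidates per position — 1:rusauplil {preposition}; 2:pleeshulk {determiner,noun}; 3:rusauplil {preposition}; 4:skaispait {determiner,noun}; 5:pleeshulk {determiner,noun}.
There are 8 candidate sequences in total.
The sequences that satisfy every rule: preposition determiner preposition determiner noun; preposition determiner preposition noun determiner; preposition noun preposition determiner determiner.
Count = 3.

3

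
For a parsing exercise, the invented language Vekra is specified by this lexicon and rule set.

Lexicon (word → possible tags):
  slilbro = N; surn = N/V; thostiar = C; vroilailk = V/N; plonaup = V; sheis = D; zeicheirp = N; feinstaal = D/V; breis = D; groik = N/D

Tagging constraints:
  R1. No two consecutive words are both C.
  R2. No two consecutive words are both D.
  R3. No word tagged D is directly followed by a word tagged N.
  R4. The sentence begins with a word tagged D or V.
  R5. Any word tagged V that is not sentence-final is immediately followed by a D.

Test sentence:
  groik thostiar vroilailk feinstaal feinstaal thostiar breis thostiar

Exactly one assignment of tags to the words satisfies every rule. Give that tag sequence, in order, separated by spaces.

D C N V D C D C

Candidates per position — 1:groik {N,D}; 2:thostiar {C}; 3:vroilailk {V,N}; 4:feinstaal {D,V}; 5:feinstaal {D,V}; 6:thostiar {C}; 7:breis {D}; 8:thostiar {C}.
Position 1: tagging it N would leave rule 4 unsatisfiable, so it must be D.
Position 5: tagging it V would leave rule 5 unsatisfiable, so it must be D.
Position 4: tagging it D would leave rule 2 unsatisfiable, so it must be V.
Position 3: tagging it V would leave rule 5 unsatisfiable, so it must be N.
The only consistent sequence is: D C N V D C D C.
Verifying each rule — rule 1 satisfied; rule 2 satisfied; rule 3 satisfied; rule 4 satisfied; rule 5 satisfied.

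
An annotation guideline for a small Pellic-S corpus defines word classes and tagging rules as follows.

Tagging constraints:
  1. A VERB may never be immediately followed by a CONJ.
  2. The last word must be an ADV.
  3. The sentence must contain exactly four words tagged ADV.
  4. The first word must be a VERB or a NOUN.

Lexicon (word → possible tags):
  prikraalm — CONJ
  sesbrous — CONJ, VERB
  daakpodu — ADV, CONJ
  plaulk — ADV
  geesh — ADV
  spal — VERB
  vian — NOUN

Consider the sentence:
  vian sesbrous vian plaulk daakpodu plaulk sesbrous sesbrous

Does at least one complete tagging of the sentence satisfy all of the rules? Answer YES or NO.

Candidates per position — 1:vian {NOUN}; 2:sesbrous {CONJ,VERB}; 3:vian {NOUN}; 4:plaulk {ADV}; 5:daakpodu {ADV,CONJ}; 6:plaulk {ADV}; 7:sesbrous {CONJ,VERB}; 8:sesbrous {CONJ,VERB}.
Rule 2 cannot be satisfied by any choice of tags from the lexicon.
So there is no consistent tagging.

NO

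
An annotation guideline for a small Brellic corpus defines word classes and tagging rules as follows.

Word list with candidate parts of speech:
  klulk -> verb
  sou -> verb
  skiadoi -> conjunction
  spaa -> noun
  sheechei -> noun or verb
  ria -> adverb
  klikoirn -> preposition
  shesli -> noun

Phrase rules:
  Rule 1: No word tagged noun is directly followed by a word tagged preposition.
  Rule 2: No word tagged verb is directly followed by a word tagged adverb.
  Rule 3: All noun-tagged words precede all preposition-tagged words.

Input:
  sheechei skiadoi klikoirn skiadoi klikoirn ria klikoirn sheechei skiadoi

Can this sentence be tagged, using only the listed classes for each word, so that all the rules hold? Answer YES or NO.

YES

Candidates per position — 1:sheechei {noun,verb}; 2:skiadoi {conjunction}; 3:klikoirn {preposition}; 4:skiadoi {conjunction}; 5:klikoirn {preposition}; 6:ria {adverb}; 7:klikoirn {preposition}; 8:sheechei {noun,verb}; 9:skiadoi {conjunction}.
One satisfying assignment: verb conjunction preposition conjunction preposition adverb preposition verb conjunction.
Checking: rule 1 ✓; rule 2 ✓; rule 3 ✓.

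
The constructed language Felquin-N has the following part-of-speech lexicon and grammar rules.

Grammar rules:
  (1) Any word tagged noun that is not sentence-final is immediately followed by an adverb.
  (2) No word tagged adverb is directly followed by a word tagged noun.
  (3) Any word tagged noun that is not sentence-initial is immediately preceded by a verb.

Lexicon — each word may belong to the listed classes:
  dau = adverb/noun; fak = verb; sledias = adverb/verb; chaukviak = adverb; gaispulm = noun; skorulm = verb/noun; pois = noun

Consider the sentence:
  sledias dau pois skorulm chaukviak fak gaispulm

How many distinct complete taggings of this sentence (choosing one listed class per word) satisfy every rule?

0

Candidates per position — 1:sledias {adverb,verb}; 2:dau {adverb,noun}; 3:pois {noun}; 4:skorulm {verb,noun}; 5:chaukviak {adverb}; 6:fak {verb}; 7:gaispulm {noun}.
There are 8 candidate sequences in total.
Rule 1 cannot be satisfied by any choice of tags from the lexicon.
So there is no consistent tagging.
Count = 0.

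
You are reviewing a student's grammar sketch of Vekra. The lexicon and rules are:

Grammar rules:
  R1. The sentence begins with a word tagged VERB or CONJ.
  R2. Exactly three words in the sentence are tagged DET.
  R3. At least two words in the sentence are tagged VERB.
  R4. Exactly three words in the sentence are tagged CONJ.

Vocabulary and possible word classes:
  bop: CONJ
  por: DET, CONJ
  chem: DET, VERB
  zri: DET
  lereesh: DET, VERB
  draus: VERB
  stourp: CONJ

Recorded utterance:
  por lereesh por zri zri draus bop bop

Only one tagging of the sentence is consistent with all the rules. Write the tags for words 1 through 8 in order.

CONJ VERB DET DET DET VERB CONJ CONJ

Candidates per position — 1:por {DET,CONJ}; 2:lereesh {DET,VERB}; 3:por {DET,CONJ}; 4:zri {DET}; 5:zri {DET}; 6:draus {VERB}; 7:bop {CONJ}; 8:bop {CONJ}.
At position 1, choosing DET makes rule 1 impossible to satisfy; hence CONJ.
At position 2, choosing DET makes rule 3 impossible to satisfy; hence VERB.
At position 3, choosing CONJ makes rule 2 impossible to satisfy; hence DET.
The only consistent sequence is: CONJ VERB DET DET DET VERB CONJ CONJ.
Checking: rule 1 satisfied; rule 2 satisfied; rule 3 satisfied; rule 4 satisfied.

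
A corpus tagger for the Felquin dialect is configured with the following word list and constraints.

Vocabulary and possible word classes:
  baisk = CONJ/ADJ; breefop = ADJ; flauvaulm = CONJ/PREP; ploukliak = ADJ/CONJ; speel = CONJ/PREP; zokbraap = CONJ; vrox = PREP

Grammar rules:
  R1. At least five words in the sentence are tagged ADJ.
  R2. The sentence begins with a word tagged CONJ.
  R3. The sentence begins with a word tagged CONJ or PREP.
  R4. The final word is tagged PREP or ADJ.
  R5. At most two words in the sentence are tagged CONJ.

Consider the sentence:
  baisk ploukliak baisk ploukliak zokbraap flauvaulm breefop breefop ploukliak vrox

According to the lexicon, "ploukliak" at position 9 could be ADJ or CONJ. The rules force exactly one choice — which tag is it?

Candidates per position — 1:baisk {CONJ,ADJ}; 2:ploukliak {ADJ,CONJ}; 3:baisk {CONJ,ADJ}; 4:ploukliak {ADJ,CONJ}; 5:zokbraap {CONJ}; 6:flauvaulm {CONJ,PREP}; 7:breefop {ADJ}; 8:breefop {ADJ}; 9:ploukliak {ADJ,CONJ}; 10:vrox {PREP}.
Position 1: tagging it ADJ would leave rule 2 unsatisfiable, so it must be CONJ.
Position 2: tagging it CONJ would leave rule 5 unsatisfiable, so it must be ADJ.
Position 3: tagging it CONJ would leave rule 5 unsatisfiable, so it must be ADJ.
Position 4: tagging it CONJ would leave rule 5 unsatisfiable, so it must be ADJ.
Position 6: tagging it CONJ would leave rule 5 unsatisfiable, so it must be PREP.
Position 9: tagging it CONJ would leave rule 5 unsatisfiable, so it must be ADJ.
The only consistent sequence is: CONJ ADJ ADJ ADJ CONJ PREP ADJ ADJ ADJ PREP.
Rule-by-rule: rule 1 satisfied; rule 2 satisfied; rule 3 satisfied; rule 4 satisfied; rule 5 satisfied.

ADJ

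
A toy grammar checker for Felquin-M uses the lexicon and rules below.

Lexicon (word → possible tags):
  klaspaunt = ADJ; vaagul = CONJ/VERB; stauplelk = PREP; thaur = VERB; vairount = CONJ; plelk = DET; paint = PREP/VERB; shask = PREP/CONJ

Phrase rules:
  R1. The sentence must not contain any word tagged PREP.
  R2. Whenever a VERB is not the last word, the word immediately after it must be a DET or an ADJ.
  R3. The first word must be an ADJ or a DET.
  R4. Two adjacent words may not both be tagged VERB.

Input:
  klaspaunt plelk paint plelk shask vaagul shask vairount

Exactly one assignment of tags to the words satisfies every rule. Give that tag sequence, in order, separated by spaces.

ADJ DET VERB DET CONJ CONJ CONJ CONJ

Candidates per position — 1:klaspaunt {ADJ}; 2:plelk {DET}; 3:paint {PREP,VERB}; 4:plelk {DET}; 5:shask {PREP,CONJ}; 6:vaagul {CONJ,VERB}; 7:shask {PREP,CONJ}; 8:vairount {CONJ}.
At position 3, choosing PREP makes rule 1 impossible to satisfy; hence VERB.
At position 5, choosing PREP makes rule 1 impossible to satisfy; hence CONJ.
At position 6, choosing VERB makes rule 2 impossible to satisfy; hence CONJ.
At position 7, choosing PREP makes rule 1 impossible to satisfy; hence CONJ.
The only consistent sequence is: ADJ DET VERB DET CONJ CONJ CONJ CONJ.
Verifying each rule — rule 1 ✓; rule 2 ✓; rule 3 ✓; rule 4 ✓.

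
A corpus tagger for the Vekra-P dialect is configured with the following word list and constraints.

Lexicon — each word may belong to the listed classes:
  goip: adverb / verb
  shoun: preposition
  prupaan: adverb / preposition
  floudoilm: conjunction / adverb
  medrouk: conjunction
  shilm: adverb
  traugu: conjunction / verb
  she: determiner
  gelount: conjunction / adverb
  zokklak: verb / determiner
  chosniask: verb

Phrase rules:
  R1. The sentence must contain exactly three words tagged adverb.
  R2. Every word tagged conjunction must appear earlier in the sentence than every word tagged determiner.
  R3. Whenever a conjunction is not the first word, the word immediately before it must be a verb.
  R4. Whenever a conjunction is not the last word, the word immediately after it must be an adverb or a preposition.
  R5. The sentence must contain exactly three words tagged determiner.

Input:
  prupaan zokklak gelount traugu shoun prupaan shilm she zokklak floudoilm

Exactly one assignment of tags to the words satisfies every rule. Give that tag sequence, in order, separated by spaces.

Candidates per position — 1:prupaan {adverb,preposition}; 2:zokklak {verb,determiner}; 3:gelount {conjunction,adverb}; 4:traugu {conjunction,verb}; 5:shoun {preposition}; 6:prupaan {adverb,preposition}; 7:shilm {adverb}; 8:she {determiner}; 9:zokklak {verb,determiner}; 10:floudoilm {conjunction,adverb}.
Position 2: tagging it verb would leave rule 5 unsatisfiable, so it must be determiner.
Position 3: tagging it conjunction would leave rule 2 unsatisfiable, so it must be adverb.
Position 4: tagging it conjunction would leave rule 2 unsatisfiable, so it must be verb.
Position 9: tagging it verb would leave rule 5 unsatisfiable, so it must be determiner.
Position 10: tagging it conjunction would leave rule 2 unsatisfiable, so it must be adverb.
Position 1: tagging it adverb would leave rule 1 unsatisfiable, so it must be preposition.
Position 6: tagging it adverb would leave rule 1 unsatisfiable, so it must be preposition.
The only consistent sequence is: preposition determiner adverb verb preposition preposition adverb determiner determiner adverb.
Checking: rule 1 ok; rule 2 ok; rule 3 ok; rule 4 ok; rule 5 ok.

preposition determiner adverb verb preposition preposition adverb determiner determiner adverb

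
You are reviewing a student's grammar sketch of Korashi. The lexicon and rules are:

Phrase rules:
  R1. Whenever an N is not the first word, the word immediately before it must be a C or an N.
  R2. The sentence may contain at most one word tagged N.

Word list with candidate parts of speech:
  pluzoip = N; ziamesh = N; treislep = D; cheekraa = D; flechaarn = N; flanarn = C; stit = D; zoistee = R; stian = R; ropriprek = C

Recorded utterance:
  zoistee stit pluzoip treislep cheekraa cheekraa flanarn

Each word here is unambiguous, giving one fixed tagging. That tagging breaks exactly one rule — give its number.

Fixed tagging: R D N D D D C.
Checking each rule: R1 fails, R2 ok.
Only rule 1 fails.

1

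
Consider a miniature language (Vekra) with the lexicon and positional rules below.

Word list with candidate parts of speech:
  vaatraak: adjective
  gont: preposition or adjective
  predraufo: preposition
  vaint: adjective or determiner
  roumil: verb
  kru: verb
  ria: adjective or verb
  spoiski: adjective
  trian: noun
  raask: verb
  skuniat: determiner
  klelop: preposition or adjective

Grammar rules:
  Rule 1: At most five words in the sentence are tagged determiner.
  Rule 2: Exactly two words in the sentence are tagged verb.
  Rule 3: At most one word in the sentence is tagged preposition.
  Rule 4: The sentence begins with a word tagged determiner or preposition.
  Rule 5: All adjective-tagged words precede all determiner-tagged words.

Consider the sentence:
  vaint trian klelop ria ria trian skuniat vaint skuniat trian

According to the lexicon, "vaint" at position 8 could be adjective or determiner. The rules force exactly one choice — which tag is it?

Candidates per position — 1:vaint {adjective,determiner}; 2:trian {noun}; 3:klelop {preposition,adjective}; 4:ria {adjective,verb}; 5:ria {adjective,verb}; 6:trian {noun}; 7:skuniat {determiner}; 8:vaint {adjective,determiner}; 9:skuniat {determiner}; 10:trian {noun}.
Position 1: adjective is ruled out by rule 4; that leaves determiner.
Position 3: adjective is ruled out by rule 5; that leaves preposition.
Position 4: adjective is ruled out by rule 2; that leaves verb.
Position 5: adjective is ruled out by rule 2; that leaves verb.
Position 8: adjective is ruled out by rule 5; that leaves determiner.
The unique satisfying tagging is: determiner noun preposition verb verb noun determiner determiner determiner noun.
Check: rule 1 ok; rule 2 ok; rule 3 ok; rule 4 ok; rule 5 ok.

determiner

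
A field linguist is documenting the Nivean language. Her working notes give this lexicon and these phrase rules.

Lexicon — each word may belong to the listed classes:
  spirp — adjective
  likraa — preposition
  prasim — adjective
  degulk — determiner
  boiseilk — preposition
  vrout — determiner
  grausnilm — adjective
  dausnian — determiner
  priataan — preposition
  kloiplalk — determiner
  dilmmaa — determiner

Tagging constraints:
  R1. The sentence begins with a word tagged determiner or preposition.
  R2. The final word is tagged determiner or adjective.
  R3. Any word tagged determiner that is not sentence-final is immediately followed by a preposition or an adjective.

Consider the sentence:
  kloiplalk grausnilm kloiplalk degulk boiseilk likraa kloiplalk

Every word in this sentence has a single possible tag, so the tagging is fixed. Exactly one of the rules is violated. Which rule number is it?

Fixed tagging: determiner adjective determiner determiner preposition preposition determiner.
Checking each rule: R1 ✓, R2 ✓, R3 ✗.
Only rule 3 fails.

3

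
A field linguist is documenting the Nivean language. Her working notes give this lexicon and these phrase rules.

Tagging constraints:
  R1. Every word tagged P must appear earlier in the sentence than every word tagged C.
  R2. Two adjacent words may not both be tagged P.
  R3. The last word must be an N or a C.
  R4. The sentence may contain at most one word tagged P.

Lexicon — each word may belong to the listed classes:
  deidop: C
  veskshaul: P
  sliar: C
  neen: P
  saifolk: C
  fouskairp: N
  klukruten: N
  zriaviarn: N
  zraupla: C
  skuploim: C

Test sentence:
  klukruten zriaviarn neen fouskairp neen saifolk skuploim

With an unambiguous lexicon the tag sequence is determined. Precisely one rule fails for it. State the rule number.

Fixed tagging: N N P N P C C.
Applying the rules: R1 pass, R2 pass, R3 pass, R4 fail.
Only rule 4 fails.

4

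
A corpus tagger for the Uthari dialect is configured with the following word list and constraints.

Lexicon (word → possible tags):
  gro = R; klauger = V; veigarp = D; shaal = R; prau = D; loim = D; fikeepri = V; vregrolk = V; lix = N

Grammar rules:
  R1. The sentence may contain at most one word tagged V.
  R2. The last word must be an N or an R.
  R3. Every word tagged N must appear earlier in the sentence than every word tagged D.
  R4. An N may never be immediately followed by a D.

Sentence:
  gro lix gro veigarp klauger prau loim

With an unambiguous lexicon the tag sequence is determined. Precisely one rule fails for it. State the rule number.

2

Fixed tagging: R N R D V D D.
Applying the rules: R1 pass, R2 fail, R3 pass, R4 pass.
Only rule 2 fails.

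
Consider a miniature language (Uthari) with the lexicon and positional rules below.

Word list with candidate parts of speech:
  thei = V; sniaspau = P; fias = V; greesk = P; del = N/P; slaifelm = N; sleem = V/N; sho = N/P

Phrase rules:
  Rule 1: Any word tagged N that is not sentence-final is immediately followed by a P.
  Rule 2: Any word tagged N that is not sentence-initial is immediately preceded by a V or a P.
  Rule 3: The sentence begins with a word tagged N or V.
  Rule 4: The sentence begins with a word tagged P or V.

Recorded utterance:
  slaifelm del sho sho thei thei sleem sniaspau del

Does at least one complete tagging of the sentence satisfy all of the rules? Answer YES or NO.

Candidates per position — 1:slaifelm {N}; 2:del {N,P}; 3:sho {N,P}; 4:sho {N,P}; 5:thei {V}; 6:thei {V}; 7:sleem {V,N}; 8:sniaspau {P}; 9:del {N,P}.
Rule 4 cannot be satisfied by any choice of tags from the lexicon.
So there is no consistent tagging.

NO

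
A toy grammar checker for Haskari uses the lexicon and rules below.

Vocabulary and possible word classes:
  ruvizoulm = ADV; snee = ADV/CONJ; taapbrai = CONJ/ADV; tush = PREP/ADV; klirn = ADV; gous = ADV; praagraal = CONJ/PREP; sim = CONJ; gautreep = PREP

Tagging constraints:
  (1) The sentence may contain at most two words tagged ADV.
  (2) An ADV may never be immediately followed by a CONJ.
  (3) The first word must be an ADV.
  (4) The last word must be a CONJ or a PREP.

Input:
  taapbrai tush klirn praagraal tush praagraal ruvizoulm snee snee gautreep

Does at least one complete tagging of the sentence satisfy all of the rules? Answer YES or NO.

Candidates per position — 1:taapbrai {CONJ,ADV}; 2:tush {PREP,ADV}; 3:klirn {ADV}; 4:praagraal {CONJ,PREP}; 5:tush {PREP,ADV}; 6:praagraal {CONJ,PREP}; 7:ruvizoulm {ADV}; 8:snee {ADV,CONJ}; 9:snee {ADV,CONJ}; 10:gautreep {PREP}.
Every candidate sequence violates at least one rule; no consistent tagging exists.

NO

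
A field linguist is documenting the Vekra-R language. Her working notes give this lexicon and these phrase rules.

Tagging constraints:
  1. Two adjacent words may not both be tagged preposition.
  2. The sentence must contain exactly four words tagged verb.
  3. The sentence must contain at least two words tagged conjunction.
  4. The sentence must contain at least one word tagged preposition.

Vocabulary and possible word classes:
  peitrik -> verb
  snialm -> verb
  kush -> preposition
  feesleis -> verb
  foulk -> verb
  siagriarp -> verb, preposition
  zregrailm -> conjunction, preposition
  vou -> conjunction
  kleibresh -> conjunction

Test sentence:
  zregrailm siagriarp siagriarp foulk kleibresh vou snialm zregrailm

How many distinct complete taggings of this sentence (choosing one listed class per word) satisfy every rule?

Candidates per position — 1:zregrailm {conjunction,preposition}; 2:siagriarp {verb,preposition}; 3:siagriarp {verb,preposition}; 4:foulk {verb}; 5:kleibresh {conjunction}; 6:vou {conjunction}; 7:snialm {verb}; 8:zregrailm {conjunction,preposition}.
There are 16 candidate sequences in total.
The sequences that satisfy every rule: conjunction verb verb verb conjunction conjunction verb preposition; preposition verb verb verb conjunction conjunction verb conjunction; preposition verb verb verb conjunction conjunction verb preposition.
Count = 3.

3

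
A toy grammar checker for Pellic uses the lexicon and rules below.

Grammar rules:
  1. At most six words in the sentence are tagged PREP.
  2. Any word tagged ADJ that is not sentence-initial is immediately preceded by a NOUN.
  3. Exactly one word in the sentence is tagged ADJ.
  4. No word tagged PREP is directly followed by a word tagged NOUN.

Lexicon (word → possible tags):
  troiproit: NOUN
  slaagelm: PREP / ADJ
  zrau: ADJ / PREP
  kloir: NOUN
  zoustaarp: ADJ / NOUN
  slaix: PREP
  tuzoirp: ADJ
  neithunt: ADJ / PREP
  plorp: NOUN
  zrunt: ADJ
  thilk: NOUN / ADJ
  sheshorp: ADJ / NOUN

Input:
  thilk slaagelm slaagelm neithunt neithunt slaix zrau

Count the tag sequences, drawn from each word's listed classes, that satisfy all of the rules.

Candidates per position — 1:thilk {NOUN,ADJ}; 2:slaagelm {PREP,ADJ}; 3:slaagelm {PREP,ADJ}; 4:neithunt {ADJ,PREP}; 5:neithunt {ADJ,PREP}; 6:slaix {PREP}; 7:zrau {ADJ,PREP}.
There are 64 candidate sequences in total.
The sequences that satisfy every rule: NOUN ADJ PREP PREP PREP PREP PREP; ADJ PREP PREP PREP PREP PREP PREP.
Count = 2.

2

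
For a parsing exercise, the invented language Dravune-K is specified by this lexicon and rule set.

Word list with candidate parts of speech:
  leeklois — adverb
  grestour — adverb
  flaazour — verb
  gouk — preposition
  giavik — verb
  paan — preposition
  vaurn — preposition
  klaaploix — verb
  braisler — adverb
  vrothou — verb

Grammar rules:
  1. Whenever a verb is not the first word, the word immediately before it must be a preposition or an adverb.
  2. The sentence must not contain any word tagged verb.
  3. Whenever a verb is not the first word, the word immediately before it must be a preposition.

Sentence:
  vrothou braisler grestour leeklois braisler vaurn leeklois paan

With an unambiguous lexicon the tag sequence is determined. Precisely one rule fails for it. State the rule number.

Fixed tagging: verb adverb adverb adverb adverb preposition adverb preposition.
Checking each rule: R1 ok, R2 fails, R3 ok.
Only rule 2 fails.

2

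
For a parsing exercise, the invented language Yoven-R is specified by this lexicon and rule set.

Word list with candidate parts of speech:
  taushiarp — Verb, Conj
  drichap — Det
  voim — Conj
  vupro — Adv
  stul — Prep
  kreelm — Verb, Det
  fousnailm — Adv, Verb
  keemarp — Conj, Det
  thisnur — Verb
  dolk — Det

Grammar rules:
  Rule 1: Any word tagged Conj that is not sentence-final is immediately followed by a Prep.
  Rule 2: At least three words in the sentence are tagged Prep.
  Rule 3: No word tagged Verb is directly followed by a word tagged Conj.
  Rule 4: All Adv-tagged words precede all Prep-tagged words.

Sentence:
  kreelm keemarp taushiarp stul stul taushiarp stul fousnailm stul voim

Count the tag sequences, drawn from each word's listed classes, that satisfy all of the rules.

Candidates per position — 1:kreelm {Verb,Det}; 2:keemarp {Conj,Det}; 3:taushiarp {Verb,Conj}; 4:stul {Prep}; 5:stul {Prep}; 6:taushiarp {Verb,Conj}; 7:stul {Prep}; 8:fousnailm {Adv,Verb}; 9:stul {Prep}; 10:voim {Conj}.
There are 32 candidate sequences in total.
Checking each against the rules leaves 8 sequences.
Count = 8.

8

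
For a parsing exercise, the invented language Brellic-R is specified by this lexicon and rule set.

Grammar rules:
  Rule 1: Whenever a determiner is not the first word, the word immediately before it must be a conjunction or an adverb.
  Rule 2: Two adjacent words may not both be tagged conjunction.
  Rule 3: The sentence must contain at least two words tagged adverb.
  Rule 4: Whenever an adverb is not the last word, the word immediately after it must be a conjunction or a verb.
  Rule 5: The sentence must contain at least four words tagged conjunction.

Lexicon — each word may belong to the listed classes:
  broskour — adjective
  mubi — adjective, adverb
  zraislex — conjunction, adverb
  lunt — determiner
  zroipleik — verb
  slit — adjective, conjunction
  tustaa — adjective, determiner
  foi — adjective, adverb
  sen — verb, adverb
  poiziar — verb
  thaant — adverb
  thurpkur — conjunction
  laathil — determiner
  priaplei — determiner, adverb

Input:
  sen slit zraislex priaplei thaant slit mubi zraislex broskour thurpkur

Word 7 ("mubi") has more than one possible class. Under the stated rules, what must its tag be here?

adverb

Candidates per position — 1:sen {verb,adverb}; 2:slit {adjective,conjunction}; 3:zraislex {conjunction,adverb}; 4:priaplei {determiner,adverb}; 5:thaant {adverb}; 6:slit {adjective,conjunction}; 7:mubi {adjective,adverb}; 8:zraislex {conjunction,adverb}; 9:broskour {adjective}; 10:thurpkur {conjunction}.
Word 3 cannot be adverb — rule 4 would then fail for every completion. It is conjunction.
Word 4 cannot be adverb — rule 4 would then fail for every completion. It is determiner.
Word 6 cannot be adjective — rule 4 would then fail for every completion. It is conjunction.
Word 8 cannot be adverb — rule 4 would then fail for every completion. It is conjunction.
Word 2 cannot be conjunction — rule 2 would then fail for every completion. It is adjective.
Word 1 cannot be adverb — rule 4 would then fail for every completion. It is verb.
Word 7 cannot be adjective — rule 3 would then fail for every completion. It is adverb.
The unique satisfying tagging is: verb adjective conjunction determiner adverb conjunction adverb conjunction adjective conjunction.
Verifying each rule — rule 1 ✓; rule 2 ✓; rule 3 ✓; rule 4 ✓; rule 5 ✓.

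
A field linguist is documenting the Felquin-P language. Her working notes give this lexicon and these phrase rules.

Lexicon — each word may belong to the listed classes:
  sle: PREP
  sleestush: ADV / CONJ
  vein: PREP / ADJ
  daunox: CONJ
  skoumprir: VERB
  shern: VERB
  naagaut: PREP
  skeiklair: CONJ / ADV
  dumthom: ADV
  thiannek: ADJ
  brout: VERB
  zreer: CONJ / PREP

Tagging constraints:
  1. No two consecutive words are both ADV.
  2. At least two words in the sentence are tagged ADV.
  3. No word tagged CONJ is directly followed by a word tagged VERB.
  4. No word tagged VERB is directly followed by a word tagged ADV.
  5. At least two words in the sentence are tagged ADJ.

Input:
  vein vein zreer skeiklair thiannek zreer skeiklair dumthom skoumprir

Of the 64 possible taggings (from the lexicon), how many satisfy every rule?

Candidates per position — 1:vein {PREP,ADJ}; 2:vein {PREP,ADJ}; 3:zreer {CONJ,PREP}; 4:skeiklair {CONJ,ADV}; 5:thiannek {ADJ}; 6:zreer {CONJ,PREP}; 7:skeiklair {CONJ,ADV}; 8:dumthom {ADV}; 9:skoumprir {VERB}.
There are 64 candidate sequences in total.
Checking each against the rules leaves 12 sequences.
Count = 12.

12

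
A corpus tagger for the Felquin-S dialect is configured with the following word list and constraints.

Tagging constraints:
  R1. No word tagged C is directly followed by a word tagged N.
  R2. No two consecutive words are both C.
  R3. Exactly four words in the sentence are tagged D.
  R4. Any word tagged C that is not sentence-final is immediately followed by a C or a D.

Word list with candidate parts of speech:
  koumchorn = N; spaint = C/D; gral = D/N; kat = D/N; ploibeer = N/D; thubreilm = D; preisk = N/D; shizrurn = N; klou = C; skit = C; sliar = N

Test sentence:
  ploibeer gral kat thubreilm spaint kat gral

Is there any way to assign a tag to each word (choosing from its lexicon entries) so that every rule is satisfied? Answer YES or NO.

YES

Candidates per position — 1:ploibeer {N,D}; 2:gral {D,N}; 3:kat {D,N}; 4:thubreilm {D}; 5:spaint {C,D}; 6:kat {D,N}; 7:gral {D,N}.
One satisfying assignment: N N N D D D D.
Check: rule 1 ok; rule 2 ok; rule 3 ok; rule 4 ok.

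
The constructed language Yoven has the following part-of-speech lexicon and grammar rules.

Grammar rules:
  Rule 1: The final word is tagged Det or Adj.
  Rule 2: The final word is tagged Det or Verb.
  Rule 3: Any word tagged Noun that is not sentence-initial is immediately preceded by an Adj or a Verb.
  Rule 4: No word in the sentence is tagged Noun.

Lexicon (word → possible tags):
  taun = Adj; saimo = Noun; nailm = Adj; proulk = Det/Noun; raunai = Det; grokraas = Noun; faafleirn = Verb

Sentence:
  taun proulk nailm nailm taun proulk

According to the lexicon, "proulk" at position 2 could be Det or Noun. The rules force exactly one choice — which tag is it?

Det

Candidates per position — 1:taun {Adj}; 2:proulk {Det,Noun}; 3:nailm {Adj}; 4:nailm {Adj}; 5:taun {Adj}; 6:proulk {Det,Noun}.
At position 2, choosing Noun makes rule 4 impossible to satisfy; hence Det.
At position 6, choosing Noun makes rule 1 impossible to satisfy; hence Det.
So the tagging must be: Adj Det Adj Adj Adj Det.
Verifying each rule — rule 1 ok; rule 2 ok; rule 3 ok; rule 4 ok.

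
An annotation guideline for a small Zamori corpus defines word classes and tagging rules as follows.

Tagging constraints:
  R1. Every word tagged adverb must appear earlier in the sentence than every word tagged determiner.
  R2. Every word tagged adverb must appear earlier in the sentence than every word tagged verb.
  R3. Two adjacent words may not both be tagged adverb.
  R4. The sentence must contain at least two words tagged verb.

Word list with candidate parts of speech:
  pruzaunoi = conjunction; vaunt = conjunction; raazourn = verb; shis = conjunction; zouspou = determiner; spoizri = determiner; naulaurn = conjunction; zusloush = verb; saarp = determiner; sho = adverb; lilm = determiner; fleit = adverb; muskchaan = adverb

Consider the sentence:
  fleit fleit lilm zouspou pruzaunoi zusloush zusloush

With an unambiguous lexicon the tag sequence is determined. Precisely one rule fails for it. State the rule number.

Fixed tagging: adverb adverb determiner determiner conjunction verb verb.
Checking each rule: R1 ✓, R2 ✓, R3 ✗, R4 ✓.
Only rule 3 fails.

3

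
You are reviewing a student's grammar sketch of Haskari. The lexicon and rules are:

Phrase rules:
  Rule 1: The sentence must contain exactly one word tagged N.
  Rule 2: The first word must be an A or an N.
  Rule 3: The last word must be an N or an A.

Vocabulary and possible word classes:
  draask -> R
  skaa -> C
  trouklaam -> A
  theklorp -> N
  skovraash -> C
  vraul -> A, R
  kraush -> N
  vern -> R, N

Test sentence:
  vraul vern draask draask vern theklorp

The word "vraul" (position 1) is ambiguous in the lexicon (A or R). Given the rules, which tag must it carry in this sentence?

A

Candidates per position — 1:vraul {A,R}; 2:vern {R,N}; 3:draask {R}; 4:draask {R}; 5:vern {R,N}; 6:theklorp {N}.
Position 1: R is ruled out by rule 2; that leaves A.
Position 2: N is ruled out by rule 1; that leaves R.
Position 5: N is ruled out by rule 1; that leaves R.
The only consistent sequence is: A R R R R N.
Checking: rule 1 ok; rule 2 ok; rule 3 ok.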